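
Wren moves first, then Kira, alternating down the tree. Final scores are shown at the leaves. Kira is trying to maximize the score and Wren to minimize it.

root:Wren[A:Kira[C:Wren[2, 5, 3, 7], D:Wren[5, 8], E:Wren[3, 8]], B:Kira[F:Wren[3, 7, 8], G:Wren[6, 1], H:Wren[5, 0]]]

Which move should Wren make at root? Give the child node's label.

B

C (Wren): min(2, 5, 3, 7) = 2
D (Wren): min(5, 8) = 5
E (Wren): min(3, 8) = 3
A (Kira): max(2, 5, 3) = 5
F (Wren): min(3, 7, 8) = 3
G (Wren): min(6, 1) = 1
H (Wren): min(5, 0) = 0
B (Kira): max(3, 1, 0) = 3
root (Wren): min(5, 3) = 3
Wren at root wants the lowest of {A=5, B=3}, so chooses B.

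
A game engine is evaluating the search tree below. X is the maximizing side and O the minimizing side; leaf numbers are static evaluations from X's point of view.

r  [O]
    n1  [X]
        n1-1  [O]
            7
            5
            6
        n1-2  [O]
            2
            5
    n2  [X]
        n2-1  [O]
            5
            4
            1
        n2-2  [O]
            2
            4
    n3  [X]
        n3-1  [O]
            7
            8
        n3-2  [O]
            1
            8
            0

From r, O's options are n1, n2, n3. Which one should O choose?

n2

n1-1 (O): min(7, 5, 6) = 5
n1-2 (O): min(2, 5) = 2
n1 (X): max(5, 2) = 5
n2-1 (O): min(5, 4, 1) = 1
n2-2 (O): min(2, 4) = 2
n2 (X): max(1, 2) = 2
n3-1 (O): min(7, 8) = 7
n3-2 (O): min(1, 8, 0) = 0
n3 (X): max(7, 0) = 7
r (O): min(5, 2, 7) = 2
O at r wants the lowest of {n1=5, n2=2, n3=7}, so chooses n2.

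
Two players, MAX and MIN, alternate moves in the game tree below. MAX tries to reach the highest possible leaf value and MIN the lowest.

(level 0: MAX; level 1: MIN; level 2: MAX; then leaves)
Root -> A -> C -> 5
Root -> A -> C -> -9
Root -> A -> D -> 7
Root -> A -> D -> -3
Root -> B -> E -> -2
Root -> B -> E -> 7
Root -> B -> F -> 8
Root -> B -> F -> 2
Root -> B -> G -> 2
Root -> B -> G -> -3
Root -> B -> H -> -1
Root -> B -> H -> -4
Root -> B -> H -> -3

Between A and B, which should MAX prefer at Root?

C (MAX): max(5, -9) = 5
D (MAX): max(7, -3) = 7
A (MIN): min(5, 7) = 5
E (MAX): max(-2, 7) = 7
F (MAX): max(8, 2) = 8
G (MAX): max(2, -3) = 2
H (MAX): max(-1, -4, -3) = -1
B (MIN): min(7, 8, 2, -1) = -1
MAX prefers the higher value; A=5, B=-1. A is better since 5 > -1.

A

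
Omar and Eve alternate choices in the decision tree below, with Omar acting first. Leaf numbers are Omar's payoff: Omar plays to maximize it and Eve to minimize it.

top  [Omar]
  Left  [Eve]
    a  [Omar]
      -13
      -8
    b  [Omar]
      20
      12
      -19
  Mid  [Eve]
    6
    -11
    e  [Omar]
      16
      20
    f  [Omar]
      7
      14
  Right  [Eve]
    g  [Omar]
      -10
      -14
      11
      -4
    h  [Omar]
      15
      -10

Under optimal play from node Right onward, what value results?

11

g (Omar): max(-10, -14, 11, -4) = 11
h (Omar): max(15, -10) = 15
Right (Eve): min(11, 15) = 11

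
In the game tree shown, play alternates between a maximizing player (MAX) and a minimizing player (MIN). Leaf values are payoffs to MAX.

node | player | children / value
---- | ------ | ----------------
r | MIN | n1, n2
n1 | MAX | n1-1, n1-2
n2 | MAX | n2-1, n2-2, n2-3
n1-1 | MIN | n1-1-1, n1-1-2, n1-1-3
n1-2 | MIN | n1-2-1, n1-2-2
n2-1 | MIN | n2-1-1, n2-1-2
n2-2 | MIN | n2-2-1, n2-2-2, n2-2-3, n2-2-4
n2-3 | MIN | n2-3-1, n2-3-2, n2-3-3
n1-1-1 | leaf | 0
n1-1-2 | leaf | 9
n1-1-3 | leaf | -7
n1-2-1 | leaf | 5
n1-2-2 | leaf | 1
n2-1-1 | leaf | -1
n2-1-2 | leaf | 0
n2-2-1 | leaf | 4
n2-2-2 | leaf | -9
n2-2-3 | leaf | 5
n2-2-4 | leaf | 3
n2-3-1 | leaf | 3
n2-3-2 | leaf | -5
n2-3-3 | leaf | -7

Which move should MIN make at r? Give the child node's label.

n2

n1-1 (MIN): min(0, 9, -7) = -7
n1-2 (MIN): min(5, 1) = 1
n1 (MAX): max(-7, 1) = 1
n2-1 (MIN): min(-1, 0) = -1
n2-2 (MIN): min(4, -9, 5, 3) = -9
n2-3 (MIN): min(3, -5, -7) = -7
n2 (MAX): max(-1, -9, -7) = -1
r (MIN): min(1, -1) = -1
MIN at r wants the lowest of {n1=1, n2=-1}, so chooses n2.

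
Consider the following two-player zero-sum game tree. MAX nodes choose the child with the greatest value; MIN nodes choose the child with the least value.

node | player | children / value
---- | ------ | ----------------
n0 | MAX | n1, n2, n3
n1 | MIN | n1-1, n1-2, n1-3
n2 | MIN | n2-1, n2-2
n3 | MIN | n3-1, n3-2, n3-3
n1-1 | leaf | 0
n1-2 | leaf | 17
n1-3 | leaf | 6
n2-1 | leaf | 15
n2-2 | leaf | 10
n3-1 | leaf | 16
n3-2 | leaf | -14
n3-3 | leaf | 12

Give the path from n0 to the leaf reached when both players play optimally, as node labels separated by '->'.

n0 -> n2 -> n2-2

n1 (MIN): min(0, 17, 6) = 0
n2 (MIN): min(15, 10) = 10
n3 (MIN): min(16, -14, 12) = -14
n0 (MAX): max(0, 10, -14) = 10
At n0, MAX picks n2 (highest: 10).
At n2, MIN picks n2-2 (lowest: 10).
Terminal value 10.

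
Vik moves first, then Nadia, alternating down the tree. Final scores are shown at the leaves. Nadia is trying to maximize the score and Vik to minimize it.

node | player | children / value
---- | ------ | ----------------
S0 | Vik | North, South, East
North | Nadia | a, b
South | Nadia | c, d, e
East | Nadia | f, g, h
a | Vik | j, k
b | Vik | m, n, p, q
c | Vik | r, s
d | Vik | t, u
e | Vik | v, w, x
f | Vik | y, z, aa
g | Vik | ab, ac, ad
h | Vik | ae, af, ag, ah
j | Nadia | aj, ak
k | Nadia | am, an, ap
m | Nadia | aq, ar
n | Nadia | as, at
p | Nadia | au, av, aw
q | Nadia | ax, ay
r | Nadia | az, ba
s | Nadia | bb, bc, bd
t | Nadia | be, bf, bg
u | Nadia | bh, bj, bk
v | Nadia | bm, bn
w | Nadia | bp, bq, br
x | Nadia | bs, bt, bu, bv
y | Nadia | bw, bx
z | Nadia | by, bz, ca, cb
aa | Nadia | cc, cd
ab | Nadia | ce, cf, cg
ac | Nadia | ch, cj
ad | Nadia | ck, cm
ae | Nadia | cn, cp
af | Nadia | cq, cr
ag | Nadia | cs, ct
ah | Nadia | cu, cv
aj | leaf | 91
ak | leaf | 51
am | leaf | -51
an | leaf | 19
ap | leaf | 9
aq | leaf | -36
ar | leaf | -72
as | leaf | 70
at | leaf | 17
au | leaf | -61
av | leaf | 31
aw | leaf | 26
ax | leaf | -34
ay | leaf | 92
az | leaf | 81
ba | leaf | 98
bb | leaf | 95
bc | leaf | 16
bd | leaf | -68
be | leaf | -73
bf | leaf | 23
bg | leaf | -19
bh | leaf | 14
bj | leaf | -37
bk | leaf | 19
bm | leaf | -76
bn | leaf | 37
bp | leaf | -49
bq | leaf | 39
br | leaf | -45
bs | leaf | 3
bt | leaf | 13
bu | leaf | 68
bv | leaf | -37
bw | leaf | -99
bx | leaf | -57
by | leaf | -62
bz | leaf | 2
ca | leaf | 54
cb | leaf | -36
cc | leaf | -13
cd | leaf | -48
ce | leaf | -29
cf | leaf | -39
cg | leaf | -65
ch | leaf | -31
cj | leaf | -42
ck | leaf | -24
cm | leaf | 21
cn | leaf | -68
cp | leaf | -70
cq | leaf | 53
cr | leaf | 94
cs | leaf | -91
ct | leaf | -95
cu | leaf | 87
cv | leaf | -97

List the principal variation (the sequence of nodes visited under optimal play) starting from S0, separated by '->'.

S0 -> East -> g -> ac -> ch

j (Nadia): max(91, 51) = 91
k (Nadia): max(-51, 19, 9) = 19
a (Vik): min(91, 19) = 19
m (Nadia): max(-36, -72) = -36
n (Nadia): max(70, 17) = 70
p (Nadia): max(-61, 31, 26) = 31
q (Nadia): max(-34, 92) = 92
b (Vik): min(-36, 70, 31, 92) = -36
North (Nadia): max(19, -36) = 19
r (Nadia): max(81, 98) = 98
s (Nadia): max(95, 16, -68) = 95
c (Vik): min(98, 95) = 95
t (Nadia): max(-73, 23, -19) = 23
u (Nadia): max(14, -37, 19) = 19
d (Vik): min(23, 19) = 19
v (Nadia): max(-76, 37) = 37
w (Nadia): max(-49, 39, -45) = 39
x (Nadia): max(3, 13, 68, -37) = 68
e (Vik): min(37, 39, 68) = 37
South (Nadia): max(95, 19, 37) = 95
y (Nadia): max(-99, -57) = -57
z (Nadia): max(-62, 2, 54, -36) = 54
aa (Nadia): max(-13, -48) = -13
f (Vik): min(-57, 54, -13) = -57
ab (Nadia): max(-29, -39, -65) = -29
ac (Nadia): max(-31, -42) = -31
ad (Nadia): max(-24, 21) = 21
g (Vik): min(-29, -31, 21) = -31
ae (Nadia): max(-68, -70) = -68
af (Nadia): max(53, 94) = 94
ag (Nadia): max(-91, -95) = -91
ah (Nadia): max(87, -97) = 87
h (Vik): min(-68, 94, -91, 87) = -91
East (Nadia): max(-57, -31, -91) = -31
S0 (Vik): min(19, 95, -31) = -31
At S0, Vik picks East (lowest: -31).
At East, Nadia picks g (highest: -31).
At g, Vik picks ac (lowest: -31).
At ac, Nadia picks ch (highest: -31).
Terminal value -31.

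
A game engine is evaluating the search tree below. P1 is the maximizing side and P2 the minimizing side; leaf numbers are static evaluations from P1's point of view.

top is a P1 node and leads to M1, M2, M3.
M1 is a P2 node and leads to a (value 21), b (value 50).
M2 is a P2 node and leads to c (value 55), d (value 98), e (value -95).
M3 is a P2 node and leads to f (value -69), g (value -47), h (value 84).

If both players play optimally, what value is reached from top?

M1 (P2): min(21, 50) = 21
M2 (P2): min(55, 98, -95) = -95
M3 (P2): min(-69, -47, 84) = -69
top (P1): max(21, -95, -69) = 21

21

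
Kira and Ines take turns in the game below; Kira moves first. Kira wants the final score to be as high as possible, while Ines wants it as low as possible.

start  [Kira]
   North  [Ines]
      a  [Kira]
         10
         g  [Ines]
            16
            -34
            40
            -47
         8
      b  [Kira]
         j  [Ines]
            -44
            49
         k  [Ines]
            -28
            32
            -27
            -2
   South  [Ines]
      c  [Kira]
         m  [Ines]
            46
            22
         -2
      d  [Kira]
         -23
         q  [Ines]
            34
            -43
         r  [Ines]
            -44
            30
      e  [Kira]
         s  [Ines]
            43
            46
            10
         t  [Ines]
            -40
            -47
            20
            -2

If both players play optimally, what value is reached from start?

-23

g (Ines): min(16, -34, 40, -47) = -47
a (Kira): max(10, -47, 8) = 10
j (Ines): min(-44, 49) = -44
k (Ines): min(-28, 32, -27, -2) = -28
b (Kira): max(-44, -28) = -28
North (Ines): min(10, -28) = -28
m (Ines): min(46, 22) = 22
c (Kira): max(22, -2) = 22
q (Ines): min(34, -43) = -43
r (Ines): min(-44, 30) = -44
d (Kira): max(-23, -43, -44) = -23
s (Ines): min(43, 46, 10) = 10
t (Ines): min(-40, -47, 20, -2) = -47
e (Kira): max(10, -47) = 10
South (Ines): min(22, -23, 10) = -23
start (Kira): max(-28, -23) = -23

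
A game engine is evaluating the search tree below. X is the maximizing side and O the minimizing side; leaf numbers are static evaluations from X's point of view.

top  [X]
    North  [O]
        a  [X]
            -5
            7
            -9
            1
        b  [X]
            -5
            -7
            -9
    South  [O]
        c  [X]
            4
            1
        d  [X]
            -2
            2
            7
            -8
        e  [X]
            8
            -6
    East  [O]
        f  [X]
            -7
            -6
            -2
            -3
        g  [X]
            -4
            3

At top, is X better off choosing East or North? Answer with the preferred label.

f (X): max(-7, -6, -2, -3) = -2
g (X): max(-4, 3) = 3
East (O): min(-2, 3) = -2
a (X): max(-5, 7, -9, 1) = 7
b (X): max(-5, -7, -9) = -5
North (O): min(7, -5) = -5
X prefers the higher value; East=-2, North=-5. East is better since -2 > -5.

East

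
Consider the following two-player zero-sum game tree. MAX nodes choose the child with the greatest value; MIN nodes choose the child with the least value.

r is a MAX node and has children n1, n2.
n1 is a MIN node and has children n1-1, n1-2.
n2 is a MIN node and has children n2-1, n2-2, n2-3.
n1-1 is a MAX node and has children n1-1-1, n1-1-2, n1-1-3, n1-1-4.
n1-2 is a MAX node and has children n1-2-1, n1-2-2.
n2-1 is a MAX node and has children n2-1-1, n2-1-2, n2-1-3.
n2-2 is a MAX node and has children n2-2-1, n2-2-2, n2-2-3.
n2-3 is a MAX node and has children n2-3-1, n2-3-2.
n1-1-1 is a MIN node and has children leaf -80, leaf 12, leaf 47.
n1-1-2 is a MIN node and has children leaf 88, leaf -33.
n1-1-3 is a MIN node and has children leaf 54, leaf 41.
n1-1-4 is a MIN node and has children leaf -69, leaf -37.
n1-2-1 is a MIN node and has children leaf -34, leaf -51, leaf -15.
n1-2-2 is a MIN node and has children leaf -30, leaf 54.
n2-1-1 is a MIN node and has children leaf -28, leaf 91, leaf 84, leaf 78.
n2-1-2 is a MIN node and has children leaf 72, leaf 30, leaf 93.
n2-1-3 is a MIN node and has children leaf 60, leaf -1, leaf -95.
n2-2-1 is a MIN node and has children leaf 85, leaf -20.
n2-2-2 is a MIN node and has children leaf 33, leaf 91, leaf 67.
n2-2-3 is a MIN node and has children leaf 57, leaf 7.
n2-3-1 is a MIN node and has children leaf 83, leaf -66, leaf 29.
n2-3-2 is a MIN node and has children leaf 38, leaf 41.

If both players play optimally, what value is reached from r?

n1-1-1 (MIN): min(-80, 12, 47) = -80
n1-1-2 (MIN): min(88, -33) = -33
n1-1-3 (MIN): min(54, 41) = 41
n1-1-4 (MIN): min(-69, -37) = -69
n1-1 (MAX): max(-80, -33, 41, -69) = 41
n1-2-1 (MIN): min(-34, -51, -15) = -51
n1-2-2 (MIN): min(-30, 54) = -30
n1-2 (MAX): max(-51, -30) = -30
n1 (MIN): min(41, -30) = -30
n2-1-1 (MIN): min(-28, 91, 84, 78) = -28
n2-1-2 (MIN): min(72, 30, 93) = 30
n2-1-3 (MIN): min(60, -1, -95) = -95
n2-1 (MAX): max(-28, 30, -95) = 30
n2-2-1 (MIN): min(85, -20) = -20
n2-2-2 (MIN): min(33, 91, 67) = 33
n2-2-3 (MIN): min(57, 7) = 7
n2-2 (MAX): max(-20, 33, 7) = 33
n2-3-1 (MIN): min(83, -66, 29) = -66
n2-3-2 (MIN): min(38, 41) = 38
n2-3 (MAX): max(-66, 38) = 38
n2 (MIN): min(30, 33, 38) = 30
r (MAX): max(-30, 30) = 30

30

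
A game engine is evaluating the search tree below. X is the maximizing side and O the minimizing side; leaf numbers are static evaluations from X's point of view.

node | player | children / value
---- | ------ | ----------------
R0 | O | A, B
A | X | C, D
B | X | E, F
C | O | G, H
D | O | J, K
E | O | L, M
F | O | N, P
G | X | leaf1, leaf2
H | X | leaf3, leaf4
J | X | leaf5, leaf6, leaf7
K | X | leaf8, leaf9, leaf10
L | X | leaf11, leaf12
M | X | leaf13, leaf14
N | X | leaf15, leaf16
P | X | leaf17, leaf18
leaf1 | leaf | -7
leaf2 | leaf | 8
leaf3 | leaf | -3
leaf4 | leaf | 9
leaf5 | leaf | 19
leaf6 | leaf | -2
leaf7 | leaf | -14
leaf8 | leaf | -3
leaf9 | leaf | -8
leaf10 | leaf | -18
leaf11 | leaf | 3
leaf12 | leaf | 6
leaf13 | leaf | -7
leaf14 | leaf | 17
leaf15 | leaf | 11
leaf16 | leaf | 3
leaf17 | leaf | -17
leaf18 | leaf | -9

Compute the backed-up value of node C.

8

G (X): max(-7, 8) = 8
H (X): max(-3, 9) = 9
C (O): min(8, 9) = 8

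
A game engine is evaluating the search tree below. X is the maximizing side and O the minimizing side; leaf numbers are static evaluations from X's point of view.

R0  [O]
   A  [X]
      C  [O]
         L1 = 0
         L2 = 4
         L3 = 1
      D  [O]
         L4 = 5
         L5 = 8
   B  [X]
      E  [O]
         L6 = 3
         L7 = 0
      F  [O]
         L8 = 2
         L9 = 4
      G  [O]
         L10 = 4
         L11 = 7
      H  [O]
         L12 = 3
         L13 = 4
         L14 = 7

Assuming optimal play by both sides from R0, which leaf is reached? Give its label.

C (O): min(0, 4, 1) = 0
D (O): min(5, 8) = 5
A (X): max(0, 5) = 5
E (O): min(3, 0) = 0
F (O): min(2, 4) = 2
G (O): min(4, 7) = 4
H (O): min(3, 4, 7) = 3
B (X): max(0, 2, 4, 3) = 4
R0 (O): min(5, 4) = 4
At R0, O picks B (lowest: 4).
At B, X picks G (highest: 4).
At G, O picks L10 (lowest: 4).
Terminal value 4.

L10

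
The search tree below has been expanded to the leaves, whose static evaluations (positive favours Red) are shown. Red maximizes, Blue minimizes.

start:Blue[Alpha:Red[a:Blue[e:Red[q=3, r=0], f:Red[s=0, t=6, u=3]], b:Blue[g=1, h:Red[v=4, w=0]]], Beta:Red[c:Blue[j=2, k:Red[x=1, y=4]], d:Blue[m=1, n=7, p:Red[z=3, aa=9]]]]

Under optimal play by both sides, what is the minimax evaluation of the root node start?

e (Red): max(3, 0) = 3
f (Red): max(0, 6, 3) = 6
a (Blue): min(3, 6) = 3
h (Red): max(4, 0) = 4
b (Blue): min(1, 4) = 1
Alpha (Red): max(3, 1) = 3
k (Red): max(1, 4) = 4
c (Blue): min(2, 4) = 2
p (Red): max(3, 9) = 9
d (Blue): min(1, 7, 9) = 1
Beta (Red): max(2, 1) = 2
start (Blue): min(3, 2) = 2

2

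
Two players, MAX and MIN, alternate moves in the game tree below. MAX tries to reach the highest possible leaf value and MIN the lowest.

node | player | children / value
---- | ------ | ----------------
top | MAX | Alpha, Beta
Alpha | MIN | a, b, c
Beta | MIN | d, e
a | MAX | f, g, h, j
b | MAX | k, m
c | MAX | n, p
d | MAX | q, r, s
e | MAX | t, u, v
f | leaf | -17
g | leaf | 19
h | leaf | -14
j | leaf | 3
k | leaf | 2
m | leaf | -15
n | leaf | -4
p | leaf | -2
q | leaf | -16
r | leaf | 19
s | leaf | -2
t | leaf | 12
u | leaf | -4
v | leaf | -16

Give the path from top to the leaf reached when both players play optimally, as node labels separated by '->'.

a (MAX): max(-17, 19, -14, 3) = 19
b (MAX): max(2, -15) = 2
c (MAX): max(-4, -2) = -2
Alpha (MIN): min(19, 2, -2) = -2
d (MAX): max(-16, 19, -2) = 19
e (MAX): max(12, -4, -16) = 12
Beta (MIN): min(19, 12) = 12
top (MAX): max(-2, 12) = 12
At top, MAX picks Beta (highest: 12).
At Beta, MIN picks e (lowest: 12).
At e, MAX picks t (highest: 12).
Terminal value 12.

top -> Beta -> e -> t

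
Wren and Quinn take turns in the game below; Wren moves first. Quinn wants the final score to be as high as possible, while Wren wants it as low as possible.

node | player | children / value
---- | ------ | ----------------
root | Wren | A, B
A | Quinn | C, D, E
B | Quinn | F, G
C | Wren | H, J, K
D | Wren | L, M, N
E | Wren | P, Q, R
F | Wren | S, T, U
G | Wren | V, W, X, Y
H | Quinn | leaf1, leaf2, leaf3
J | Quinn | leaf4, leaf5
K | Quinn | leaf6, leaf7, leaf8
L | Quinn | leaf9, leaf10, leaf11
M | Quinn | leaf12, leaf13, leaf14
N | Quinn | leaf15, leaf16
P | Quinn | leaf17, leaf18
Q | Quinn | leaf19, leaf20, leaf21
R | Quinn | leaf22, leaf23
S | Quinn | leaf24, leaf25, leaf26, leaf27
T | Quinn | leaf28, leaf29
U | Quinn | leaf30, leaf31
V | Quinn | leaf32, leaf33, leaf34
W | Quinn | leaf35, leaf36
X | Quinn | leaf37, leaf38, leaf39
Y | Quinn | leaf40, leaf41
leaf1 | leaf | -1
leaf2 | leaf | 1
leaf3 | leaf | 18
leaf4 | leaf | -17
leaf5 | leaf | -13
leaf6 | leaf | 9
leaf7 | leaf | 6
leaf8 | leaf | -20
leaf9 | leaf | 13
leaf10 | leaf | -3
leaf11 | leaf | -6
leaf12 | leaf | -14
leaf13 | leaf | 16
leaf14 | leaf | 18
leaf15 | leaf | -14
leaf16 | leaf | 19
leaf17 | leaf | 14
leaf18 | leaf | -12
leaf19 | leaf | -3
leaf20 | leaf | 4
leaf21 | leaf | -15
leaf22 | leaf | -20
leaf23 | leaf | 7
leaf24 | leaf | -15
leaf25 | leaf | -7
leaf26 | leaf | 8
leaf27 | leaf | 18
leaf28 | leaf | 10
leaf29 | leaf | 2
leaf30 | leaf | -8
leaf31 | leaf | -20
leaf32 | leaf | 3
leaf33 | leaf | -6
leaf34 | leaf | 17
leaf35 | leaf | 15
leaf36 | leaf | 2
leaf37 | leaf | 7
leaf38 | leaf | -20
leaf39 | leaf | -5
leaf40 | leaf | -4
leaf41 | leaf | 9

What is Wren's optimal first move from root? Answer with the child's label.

H (Quinn): max(-1, 1, 18) = 18
J (Quinn): max(-17, -13) = -13
K (Quinn): max(9, 6, -20) = 9
C (Wren): min(18, -13, 9) = -13
L (Quinn): max(13, -3, -6) = 13
M (Quinn): max(-14, 16, 18) = 18
N (Quinn): max(-14, 19) = 19
D (Wren): min(13, 18, 19) = 13
P (Quinn): max(14, -12) = 14
Q (Quinn): max(-3, 4, -15) = 4
R (Quinn): max(-20, 7) = 7
E (Wren): min(14, 4, 7) = 4
A (Quinn): max(-13, 13, 4) = 13
S (Quinn): max(-15, -7, 8, 18) = 18
T (Quinn): max(10, 2) = 10
U (Quinn): max(-8, -20) = -8
F (Wren): min(18, 10, -8) = -8
V (Quinn): max(3, -6, 17) = 17
W (Quinn): max(15, 2) = 15
X (Quinn): max(7, -20, -5) = 7
Y (Quinn): max(-4, 9) = 9
G (Wren): min(17, 15, 7, 9) = 7
B (Quinn): max(-8, 7) = 7
root (Wren): min(13, 7) = 7
Wren at root wants the lowest of {A=13, B=7}, so chooses B.

B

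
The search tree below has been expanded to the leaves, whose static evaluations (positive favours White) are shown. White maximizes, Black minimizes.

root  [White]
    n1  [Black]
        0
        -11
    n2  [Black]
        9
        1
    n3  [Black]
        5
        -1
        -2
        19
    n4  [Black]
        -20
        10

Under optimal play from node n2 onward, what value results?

1

n2 (Black): min(9, 1) = 1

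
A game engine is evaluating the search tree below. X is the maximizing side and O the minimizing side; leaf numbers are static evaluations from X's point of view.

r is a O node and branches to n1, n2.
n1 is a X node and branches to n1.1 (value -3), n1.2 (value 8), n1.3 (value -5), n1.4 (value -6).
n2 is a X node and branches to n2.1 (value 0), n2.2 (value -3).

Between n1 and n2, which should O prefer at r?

n2

n1 (X): max(-3, 8, -5, -6) = 8
n2 (X): max(0, -3) = 0
O prefers the lower value; n1=8, n2=0. n2 is better since 0 < 8.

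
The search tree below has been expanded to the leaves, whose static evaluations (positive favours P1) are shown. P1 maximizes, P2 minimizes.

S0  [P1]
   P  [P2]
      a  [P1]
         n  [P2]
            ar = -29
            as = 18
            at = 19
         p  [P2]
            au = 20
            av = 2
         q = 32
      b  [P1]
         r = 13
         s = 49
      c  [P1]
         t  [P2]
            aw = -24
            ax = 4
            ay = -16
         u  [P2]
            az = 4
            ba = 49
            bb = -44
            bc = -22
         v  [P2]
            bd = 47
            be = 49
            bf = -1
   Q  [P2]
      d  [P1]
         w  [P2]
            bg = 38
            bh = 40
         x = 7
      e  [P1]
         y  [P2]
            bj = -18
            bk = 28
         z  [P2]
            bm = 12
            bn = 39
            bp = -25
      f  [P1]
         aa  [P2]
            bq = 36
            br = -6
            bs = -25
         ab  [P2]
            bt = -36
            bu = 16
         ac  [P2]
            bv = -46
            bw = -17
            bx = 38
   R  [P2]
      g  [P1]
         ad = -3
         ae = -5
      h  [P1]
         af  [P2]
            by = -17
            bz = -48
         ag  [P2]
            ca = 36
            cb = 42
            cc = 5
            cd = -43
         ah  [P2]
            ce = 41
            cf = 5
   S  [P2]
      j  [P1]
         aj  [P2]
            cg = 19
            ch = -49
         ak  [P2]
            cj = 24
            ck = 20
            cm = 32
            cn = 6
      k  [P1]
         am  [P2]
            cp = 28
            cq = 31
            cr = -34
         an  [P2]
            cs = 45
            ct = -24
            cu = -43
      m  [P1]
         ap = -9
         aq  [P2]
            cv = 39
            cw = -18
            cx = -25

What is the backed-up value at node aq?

-25

aq (P2): min(39, -18, -25) = -25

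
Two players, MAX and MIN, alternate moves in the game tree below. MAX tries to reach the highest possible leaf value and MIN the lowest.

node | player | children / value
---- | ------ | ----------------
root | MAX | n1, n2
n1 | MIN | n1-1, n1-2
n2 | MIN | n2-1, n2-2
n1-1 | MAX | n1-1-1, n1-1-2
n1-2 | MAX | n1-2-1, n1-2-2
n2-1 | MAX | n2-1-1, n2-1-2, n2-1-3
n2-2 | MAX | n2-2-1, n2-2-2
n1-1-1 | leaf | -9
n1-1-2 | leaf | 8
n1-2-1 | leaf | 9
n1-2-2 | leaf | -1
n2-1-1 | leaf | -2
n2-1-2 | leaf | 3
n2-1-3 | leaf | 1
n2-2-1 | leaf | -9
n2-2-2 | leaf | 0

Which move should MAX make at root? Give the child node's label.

n1

n1-1 (MAX): max(-9, 8) = 8
n1-2 (MAX): max(9, -1) = 9
n1 (MIN): min(8, 9) = 8
n2-1 (MAX): max(-2, 3, 1) = 3
n2-2 (MAX): max(-9, 0) = 0
n2 (MIN): min(3, 0) = 0
root (MAX): max(8, 0) = 8
MAX at root wants the highest of {n1=8, n2=0}, so chooses n1.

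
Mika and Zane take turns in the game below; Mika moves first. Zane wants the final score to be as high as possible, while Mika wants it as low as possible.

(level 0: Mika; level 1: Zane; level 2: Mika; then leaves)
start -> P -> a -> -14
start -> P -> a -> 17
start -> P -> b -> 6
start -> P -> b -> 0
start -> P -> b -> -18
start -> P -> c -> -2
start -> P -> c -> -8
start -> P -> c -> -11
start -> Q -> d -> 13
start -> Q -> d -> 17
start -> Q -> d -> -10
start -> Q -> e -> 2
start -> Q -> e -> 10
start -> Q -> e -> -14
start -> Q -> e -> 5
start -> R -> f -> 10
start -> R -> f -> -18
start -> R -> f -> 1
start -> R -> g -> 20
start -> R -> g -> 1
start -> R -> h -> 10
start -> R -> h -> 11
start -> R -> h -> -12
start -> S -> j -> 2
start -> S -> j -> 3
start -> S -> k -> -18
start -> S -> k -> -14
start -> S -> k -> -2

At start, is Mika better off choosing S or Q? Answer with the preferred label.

j (Mika): min(2, 3) = 2
k (Mika): min(-18, -14, -2) = -18
S (Zane): max(2, -18) = 2
d (Mika): min(13, 17, -10) = -10
e (Mika): min(2, 10, -14, 5) = -14
Q (Zane): max(-10, -14) = -10
Mika prefers the lower value; S=2, Q=-10. Q is better since -10 < 2.

Q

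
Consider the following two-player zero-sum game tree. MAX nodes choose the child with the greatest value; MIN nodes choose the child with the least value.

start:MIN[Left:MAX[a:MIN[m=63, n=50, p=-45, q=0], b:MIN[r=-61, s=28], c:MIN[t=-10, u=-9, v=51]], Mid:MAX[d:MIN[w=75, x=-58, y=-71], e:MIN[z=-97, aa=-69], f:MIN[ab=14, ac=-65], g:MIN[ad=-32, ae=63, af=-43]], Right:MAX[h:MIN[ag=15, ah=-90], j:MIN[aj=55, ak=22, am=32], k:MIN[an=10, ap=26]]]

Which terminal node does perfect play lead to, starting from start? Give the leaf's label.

a (MIN): min(63, 50, -45, 0) = -45
b (MIN): min(-61, 28) = -61
c (MIN): min(-10, -9, 51) = -10
Left (MAX): max(-45, -61, -10) = -10
d (MIN): min(75, -58, -71) = -71
e (MIN): min(-97, -69) = -97
f (MIN): min(14, -65) = -65
g (MIN): min(-32, 63, -43) = -43
Mid (MAX): max(-71, -97, -65, -43) = -43
h (MIN): min(15, -90) = -90
j (MIN): min(55, 22, 32) = 22
k (MIN): min(10, 26) = 10
Right (MAX): max(-90, 22, 10) = 22
start (MIN): min(-10, -43, 22) = -43
At start, MIN picks Mid (lowest: -43).
At Mid, MAX picks g (highest: -43).
At g, MIN picks af (lowest: -43).
Terminal value -43.

af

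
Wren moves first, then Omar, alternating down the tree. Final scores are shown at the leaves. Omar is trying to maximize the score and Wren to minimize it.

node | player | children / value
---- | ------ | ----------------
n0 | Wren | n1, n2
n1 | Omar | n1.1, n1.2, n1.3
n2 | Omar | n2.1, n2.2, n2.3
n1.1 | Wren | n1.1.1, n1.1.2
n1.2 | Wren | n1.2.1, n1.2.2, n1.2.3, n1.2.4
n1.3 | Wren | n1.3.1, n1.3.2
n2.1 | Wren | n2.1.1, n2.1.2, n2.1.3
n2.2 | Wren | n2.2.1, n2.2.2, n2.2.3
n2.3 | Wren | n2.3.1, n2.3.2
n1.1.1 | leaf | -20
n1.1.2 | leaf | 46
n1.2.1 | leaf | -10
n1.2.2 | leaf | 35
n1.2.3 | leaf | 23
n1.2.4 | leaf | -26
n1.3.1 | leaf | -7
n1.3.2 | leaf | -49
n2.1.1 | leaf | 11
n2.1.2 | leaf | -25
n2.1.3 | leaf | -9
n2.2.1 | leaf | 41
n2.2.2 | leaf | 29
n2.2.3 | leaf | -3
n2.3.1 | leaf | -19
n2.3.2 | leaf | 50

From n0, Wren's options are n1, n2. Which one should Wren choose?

n1.1 (Wren): min(-20, 46) = -20
n1.2 (Wren): min(-10, 35, 23, -26) = -26
n1.3 (Wren): min(-7, -49) = -49
n1 (Omar): max(-20, -26, -49) = -20
n2.1 (Wren): min(11, -25, -9) = -25
n2.2 (Wren): min(41, 29, -3) = -3
n2.3 (Wren): min(-19, 50) = -19
n2 (Omar): max(-25, -3, -19) = -3
n0 (Wren): min(-20, -3) = -20
Wren at n0 wants the lowest of {n1=-20, n2=-3}, so chooses n1.

n1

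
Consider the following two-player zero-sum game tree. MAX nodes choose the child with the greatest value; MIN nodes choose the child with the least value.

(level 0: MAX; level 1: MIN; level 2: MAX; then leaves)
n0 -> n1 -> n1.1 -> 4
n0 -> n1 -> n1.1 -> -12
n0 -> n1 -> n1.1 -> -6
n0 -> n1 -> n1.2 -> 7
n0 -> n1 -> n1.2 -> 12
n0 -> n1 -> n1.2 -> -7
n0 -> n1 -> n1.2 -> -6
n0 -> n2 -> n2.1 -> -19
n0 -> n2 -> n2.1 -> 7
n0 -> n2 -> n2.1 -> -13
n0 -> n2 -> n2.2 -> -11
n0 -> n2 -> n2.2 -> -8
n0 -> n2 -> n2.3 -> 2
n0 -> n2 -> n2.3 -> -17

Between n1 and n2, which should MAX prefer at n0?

n1

n1.1 (MAX): max(4, -12, -6) = 4
n1.2 (MAX): max(7, 12, -7, -6) = 12
n1 (MIN): min(4, 12) = 4
n2.1 (MAX): max(-19, 7, -13) = 7
n2.2 (MAX): max(-11, -8) = -8
n2.3 (MAX): max(2, -17) = 2
n2 (MIN): min(7, -8, 2) = -8
MAX prefers the higher value; n1=4, n2=-8. n1 is better since 4 > -8.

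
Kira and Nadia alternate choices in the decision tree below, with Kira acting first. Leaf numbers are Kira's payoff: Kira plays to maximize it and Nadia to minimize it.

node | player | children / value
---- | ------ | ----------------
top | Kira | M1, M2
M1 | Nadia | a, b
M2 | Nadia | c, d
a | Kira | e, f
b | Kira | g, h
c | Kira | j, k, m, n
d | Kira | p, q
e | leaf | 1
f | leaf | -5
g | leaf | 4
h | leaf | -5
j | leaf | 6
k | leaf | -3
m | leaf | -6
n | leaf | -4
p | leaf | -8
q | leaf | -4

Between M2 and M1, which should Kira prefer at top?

M1

c (Kira): max(6, -3, -6, -4) = 6
d (Kira): max(-8, -4) = -4
M2 (Nadia): min(6, -4) = -4
a (Kira): max(1, -5) = 1
b (Kira): max(4, -5) = 4
M1 (Nadia): min(1, 4) = 1
Kira prefers the higher value; M2=-4, M1=1. M1 is better since 1 > -4.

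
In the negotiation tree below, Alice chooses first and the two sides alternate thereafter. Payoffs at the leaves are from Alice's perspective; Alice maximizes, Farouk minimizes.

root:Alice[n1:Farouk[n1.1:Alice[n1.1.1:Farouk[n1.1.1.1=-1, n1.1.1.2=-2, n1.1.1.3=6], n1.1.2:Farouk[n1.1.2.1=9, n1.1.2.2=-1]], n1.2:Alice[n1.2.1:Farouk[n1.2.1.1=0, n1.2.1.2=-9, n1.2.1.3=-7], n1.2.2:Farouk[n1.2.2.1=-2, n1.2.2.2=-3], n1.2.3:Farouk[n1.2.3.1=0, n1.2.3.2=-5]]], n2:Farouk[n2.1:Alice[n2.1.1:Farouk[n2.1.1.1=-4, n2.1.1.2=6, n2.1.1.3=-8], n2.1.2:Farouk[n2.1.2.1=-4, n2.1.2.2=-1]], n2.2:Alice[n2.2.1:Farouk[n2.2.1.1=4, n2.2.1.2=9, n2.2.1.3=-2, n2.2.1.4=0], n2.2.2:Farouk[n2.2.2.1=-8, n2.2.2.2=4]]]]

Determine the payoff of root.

n1.1.1 (Farouk): min(-1, -2, 6) = -2
n1.1.2 (Farouk): min(9, -1) = -1
n1.1 (Alice): max(-2, -1) = -1
n1.2.1 (Farouk): min(0, -9, -7) = -9
n1.2.2 (Farouk): min(-2, -3) = -3
n1.2.3 (Farouk): min(0, -5) = -5
n1.2 (Alice): max(-9, -3, -5) = -3
n1 (Farouk): min(-1, -3) = -3
n2.1.1 (Farouk): min(-4, 6, -8) = -8
n2.1.2 (Farouk): min(-4, -1) = -4
n2.1 (Alice): max(-8, -4) = -4
n2.2.1 (Farouk): min(4, 9, -2, 0) = -2
n2.2.2 (Farouk): min(-8, 4) = -8
n2.2 (Alice): max(-2, -8) = -2
n2 (Farouk): min(-4, -2) = -4
root (Alice): max(-3, -4) = -3

-3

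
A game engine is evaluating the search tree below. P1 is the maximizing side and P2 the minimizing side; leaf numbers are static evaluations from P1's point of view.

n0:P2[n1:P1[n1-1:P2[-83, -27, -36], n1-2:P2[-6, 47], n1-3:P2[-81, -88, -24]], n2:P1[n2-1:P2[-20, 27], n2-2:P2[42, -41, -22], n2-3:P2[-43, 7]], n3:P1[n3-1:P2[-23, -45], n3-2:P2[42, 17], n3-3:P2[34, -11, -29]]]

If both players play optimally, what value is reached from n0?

n1-1 (P2): min(-83, -27, -36) = -83
n1-2 (P2): min(-6, 47) = -6
n1-3 (P2): min(-81, -88, -24) = -88
n1 (P1): max(-83, -6, -88) = -6
n2-1 (P2): min(-20, 27) = -20
n2-2 (P2): min(42, -41, -22) = -41
n2-3 (P2): min(-43, 7) = -43
n2 (P1): max(-20, -41, -43) = -20
n3-1 (P2): min(-23, -45) = -45
n3-2 (P2): min(42, 17) = 17
n3-3 (P2): min(34, -11, -29) = -29
n3 (P1): max(-45, 17, -29) = 17
n0 (P2): min(-6, -20, 17) = -20

-20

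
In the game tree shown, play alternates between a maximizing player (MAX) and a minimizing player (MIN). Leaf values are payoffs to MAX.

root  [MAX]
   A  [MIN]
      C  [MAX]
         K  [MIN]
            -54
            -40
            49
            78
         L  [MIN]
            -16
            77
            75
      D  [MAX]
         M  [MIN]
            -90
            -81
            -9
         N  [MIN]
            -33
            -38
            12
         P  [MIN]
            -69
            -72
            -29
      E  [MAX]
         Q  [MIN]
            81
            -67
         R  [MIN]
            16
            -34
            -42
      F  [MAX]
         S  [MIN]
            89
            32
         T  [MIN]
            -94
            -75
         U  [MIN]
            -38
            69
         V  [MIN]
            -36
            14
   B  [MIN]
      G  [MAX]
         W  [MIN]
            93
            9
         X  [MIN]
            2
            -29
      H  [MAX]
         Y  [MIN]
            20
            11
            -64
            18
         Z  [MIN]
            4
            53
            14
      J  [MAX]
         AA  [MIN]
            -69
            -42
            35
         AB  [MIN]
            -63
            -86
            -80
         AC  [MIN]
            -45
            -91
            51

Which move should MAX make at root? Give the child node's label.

K (MIN): min(-54, -40, 49, 78) = -54
L (MIN): min(-16, 77, 75) = -16
C (MAX): max(-54, -16) = -16
M (MIN): min(-90, -81, -9) = -90
N (MIN): min(-33, -38, 12) = -38
P (MIN): min(-69, -72, -29) = -72
D (MAX): max(-90, -38, -72) = -38
Q (MIN): min(81, -67) = -67
R (MIN): min(16, -34, -42) = -42
E (MAX): max(-67, -42) = -42
S (MIN): min(89, 32) = 32
T (MIN): min(-94, -75) = -94
U (MIN): min(-38, 69) = -38
V (MIN): min(-36, 14) = -36
F (MAX): max(32, -94, -38, -36) = 32
A (MIN): min(-16, -38, -42, 32) = -42
W (MIN): min(93, 9) = 9
X (MIN): min(2, -29) = -29
G (MAX): max(9, -29) = 9
Y (MIN): min(20, 11, -64, 18) = -64
Z (MIN): min(4, 53, 14) = 4
H (MAX): max(-64, 4) = 4
AA (MIN): min(-69, -42, 35) = -69
AB (MIN): min(-63, -86, -80) = -86
AC (MIN): min(-45, -91, 51) = -91
J (MAX): max(-69, -86, -91) = -69
B (MIN): min(9, 4, -69) = -69
root (MAX): max(-42, -69) = -42
MAX at root wants the highest of {A=-42, B=-69}, so chooses A.

A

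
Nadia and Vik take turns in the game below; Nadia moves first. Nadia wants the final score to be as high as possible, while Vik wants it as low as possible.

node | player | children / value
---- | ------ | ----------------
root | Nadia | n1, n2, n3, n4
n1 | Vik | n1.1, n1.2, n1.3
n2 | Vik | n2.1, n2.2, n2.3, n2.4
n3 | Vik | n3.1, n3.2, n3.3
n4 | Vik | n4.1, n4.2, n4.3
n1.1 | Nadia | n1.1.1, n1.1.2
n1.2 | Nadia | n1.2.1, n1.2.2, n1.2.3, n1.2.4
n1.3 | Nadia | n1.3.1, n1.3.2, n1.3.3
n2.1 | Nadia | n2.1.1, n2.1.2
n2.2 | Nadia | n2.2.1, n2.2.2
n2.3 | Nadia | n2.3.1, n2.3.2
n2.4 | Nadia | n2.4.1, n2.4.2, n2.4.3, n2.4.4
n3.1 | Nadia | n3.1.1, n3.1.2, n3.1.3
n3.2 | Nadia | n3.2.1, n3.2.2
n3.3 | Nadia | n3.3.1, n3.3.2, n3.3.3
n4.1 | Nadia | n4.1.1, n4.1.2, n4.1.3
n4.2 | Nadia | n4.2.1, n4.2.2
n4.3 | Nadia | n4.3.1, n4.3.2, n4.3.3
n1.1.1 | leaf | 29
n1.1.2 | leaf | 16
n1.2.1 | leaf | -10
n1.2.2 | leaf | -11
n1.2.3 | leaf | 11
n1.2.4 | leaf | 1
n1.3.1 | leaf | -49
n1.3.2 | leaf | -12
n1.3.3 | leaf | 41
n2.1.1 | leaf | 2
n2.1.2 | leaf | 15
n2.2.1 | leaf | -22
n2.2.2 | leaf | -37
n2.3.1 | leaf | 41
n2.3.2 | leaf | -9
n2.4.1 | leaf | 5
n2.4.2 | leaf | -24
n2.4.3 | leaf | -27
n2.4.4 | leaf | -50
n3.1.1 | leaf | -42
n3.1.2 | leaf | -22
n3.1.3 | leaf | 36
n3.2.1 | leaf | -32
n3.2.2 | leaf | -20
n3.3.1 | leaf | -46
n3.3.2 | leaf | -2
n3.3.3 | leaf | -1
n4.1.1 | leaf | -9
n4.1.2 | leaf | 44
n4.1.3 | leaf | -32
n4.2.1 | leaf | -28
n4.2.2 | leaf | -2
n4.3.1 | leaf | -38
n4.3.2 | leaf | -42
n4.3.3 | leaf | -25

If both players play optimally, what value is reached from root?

n1.1 (Nadia): max(29, 16) = 29
n1.2 (Nadia): max(-10, -11, 11, 1) = 11
n1.3 (Nadia): max(-49, -12, 41) = 41
n1 (Vik): min(29, 11, 41) = 11
n2.1 (Nadia): max(2, 15) = 15
n2.2 (Nadia): max(-22, -37) = -22
n2.3 (Nadia): max(41, -9) = 41
n2.4 (Nadia): max(5, -24, -27, -50) = 5
n2 (Vik): min(15, -22, 41, 5) = -22
n3.1 (Nadia): max(-42, -22, 36) = 36
n3.2 (Nadia): max(-32, -20) = -20
n3.3 (Nadia): max(-46, -2, -1) = -1
n3 (Vik): min(36, -20, -1) = -20
n4.1 (Nadia): max(-9, 44, -32) = 44
n4.2 (Nadia): max(-28, -2) = -2
n4.3 (Nadia): max(-38, -42, -25) = -25
n4 (Vik): min(44, -2, -25) = -25
root (Nadia): max(11, -22, -20, -25) = 11

11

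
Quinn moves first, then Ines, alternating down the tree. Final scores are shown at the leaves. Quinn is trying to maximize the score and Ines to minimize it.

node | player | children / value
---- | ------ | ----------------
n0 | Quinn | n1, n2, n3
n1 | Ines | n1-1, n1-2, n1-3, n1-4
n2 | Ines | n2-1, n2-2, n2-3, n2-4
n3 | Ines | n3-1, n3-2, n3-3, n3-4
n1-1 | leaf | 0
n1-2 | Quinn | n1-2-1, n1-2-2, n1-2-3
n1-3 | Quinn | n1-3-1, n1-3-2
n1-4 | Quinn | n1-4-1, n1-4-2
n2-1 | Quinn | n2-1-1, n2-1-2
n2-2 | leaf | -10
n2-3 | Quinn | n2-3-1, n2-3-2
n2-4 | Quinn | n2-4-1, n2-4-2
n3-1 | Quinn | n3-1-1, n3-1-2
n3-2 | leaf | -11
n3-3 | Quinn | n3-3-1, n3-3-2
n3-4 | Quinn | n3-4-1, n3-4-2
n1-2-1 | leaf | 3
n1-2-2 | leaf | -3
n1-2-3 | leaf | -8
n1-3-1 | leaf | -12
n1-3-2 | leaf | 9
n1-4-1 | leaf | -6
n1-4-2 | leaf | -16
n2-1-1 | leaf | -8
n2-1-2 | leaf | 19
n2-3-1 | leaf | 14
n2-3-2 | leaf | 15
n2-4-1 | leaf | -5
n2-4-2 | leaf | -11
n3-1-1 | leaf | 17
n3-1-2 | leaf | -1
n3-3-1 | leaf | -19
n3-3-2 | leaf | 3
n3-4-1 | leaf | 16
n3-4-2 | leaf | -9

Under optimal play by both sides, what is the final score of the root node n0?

n1-2 (Quinn): max(3, -3, -8) = 3
n1-3 (Quinn): max(-12, 9) = 9
n1-4 (Quinn): max(-6, -16) = -6
n1 (Ines): min(0, 3, 9, -6) = -6
n2-1 (Quinn): max(-8, 19) = 19
n2-3 (Quinn): max(14, 15) = 15
n2-4 (Quinn): max(-5, -11) = -5
n2 (Ines): min(19, -10, 15, -5) = -10
n3-1 (Quinn): max(17, -1) = 17
n3-3 (Quinn): max(-19, 3) = 3
n3-4 (Quinn): max(16, -9) = 16
n3 (Ines): min(17, -11, 3, 16) = -11
n0 (Quinn): max(-6, -10, -11) = -6

-6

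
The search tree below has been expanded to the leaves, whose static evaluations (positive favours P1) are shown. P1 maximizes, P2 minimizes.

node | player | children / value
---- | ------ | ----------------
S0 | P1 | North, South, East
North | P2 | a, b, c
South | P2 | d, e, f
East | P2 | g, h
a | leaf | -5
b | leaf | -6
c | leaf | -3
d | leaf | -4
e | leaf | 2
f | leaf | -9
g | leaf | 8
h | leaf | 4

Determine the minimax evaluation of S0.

4

North (P2): min(-5, -6, -3) = -6
South (P2): min(-4, 2, -9) = -9
East (P2): min(8, 4) = 4
S0 (P1): max(-6, -9, 4) = 4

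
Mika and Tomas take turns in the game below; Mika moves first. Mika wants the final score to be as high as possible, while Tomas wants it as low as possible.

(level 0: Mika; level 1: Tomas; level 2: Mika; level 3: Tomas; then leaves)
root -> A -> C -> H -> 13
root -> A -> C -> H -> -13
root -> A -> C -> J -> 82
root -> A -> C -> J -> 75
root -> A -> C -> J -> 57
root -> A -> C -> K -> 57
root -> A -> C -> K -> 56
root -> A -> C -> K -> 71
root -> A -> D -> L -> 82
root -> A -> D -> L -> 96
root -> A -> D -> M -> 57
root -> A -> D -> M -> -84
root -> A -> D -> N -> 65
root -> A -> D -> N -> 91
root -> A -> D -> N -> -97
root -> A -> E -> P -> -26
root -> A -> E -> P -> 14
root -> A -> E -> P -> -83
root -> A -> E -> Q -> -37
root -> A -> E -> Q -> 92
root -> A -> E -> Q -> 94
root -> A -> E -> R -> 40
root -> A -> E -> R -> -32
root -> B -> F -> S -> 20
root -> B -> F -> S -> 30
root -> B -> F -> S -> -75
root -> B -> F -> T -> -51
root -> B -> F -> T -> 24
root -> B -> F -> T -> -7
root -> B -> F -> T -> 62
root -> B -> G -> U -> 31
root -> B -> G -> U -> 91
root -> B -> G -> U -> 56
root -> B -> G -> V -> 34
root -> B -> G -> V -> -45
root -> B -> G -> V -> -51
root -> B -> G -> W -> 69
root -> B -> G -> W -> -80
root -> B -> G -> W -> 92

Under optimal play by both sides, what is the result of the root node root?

H (Tomas): min(13, -13) = -13
J (Tomas): min(82, 75, 57) = 57
K (Tomas): min(57, 56, 71) = 56
C (Mika): max(-13, 57, 56) = 57
L (Tomas): min(82, 96) = 82
M (Tomas): min(57, -84) = -84
N (Tomas): min(65, 91, -97) = -97
D (Mika): max(82, -84, -97) = 82
P (Tomas): min(-26, 14, -83) = -83
Q (Tomas): min(-37, 92, 94) = -37
R (Tomas): min(40, -32) = -32
E (Mika): max(-83, -37, -32) = -32
A (Tomas): min(57, 82, -32) = -32
S (Tomas): min(20, 30, -75) = -75
T (Tomas): min(-51, 24, -7, 62) = -51
F (Mika): max(-75, -51) = -51
U (Tomas): min(31, 91, 56) = 31
V (Tomas): min(34, -45, -51) = -51
W (Tomas): min(69, -80, 92) = -80
G (Mika): max(31, -51, -80) = 31
B (Tomas): min(-51, 31) = -51
root (Mika): max(-32, -51) = -32

-32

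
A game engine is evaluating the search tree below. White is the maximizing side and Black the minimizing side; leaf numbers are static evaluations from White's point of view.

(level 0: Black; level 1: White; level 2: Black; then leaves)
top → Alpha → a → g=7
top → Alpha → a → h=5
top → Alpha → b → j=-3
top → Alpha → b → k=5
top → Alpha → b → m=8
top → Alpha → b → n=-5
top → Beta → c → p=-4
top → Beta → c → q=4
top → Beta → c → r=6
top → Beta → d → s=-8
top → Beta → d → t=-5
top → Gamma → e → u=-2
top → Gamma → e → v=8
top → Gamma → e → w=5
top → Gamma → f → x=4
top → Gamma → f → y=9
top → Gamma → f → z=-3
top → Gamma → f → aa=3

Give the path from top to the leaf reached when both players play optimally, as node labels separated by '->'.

top -> Beta -> c -> p

a (Black): min(7, 5) = 5
b (Black): min(-3, 5, 8, -5) = -5
Alpha (White): max(5, -5) = 5
c (Black): min(-4, 4, 6) = -4
d (Black): min(-8, -5) = -8
Beta (White): max(-4, -8) = -4
e (Black): min(-2, 8, 5) = -2
f (Black): min(4, 9, -3, 3) = -3
Gamma (White): max(-2, -3) = -2
top (Black): min(5, -4, -2) = -4
At top, Black picks Beta (lowest: -4).
At Beta, White picks c (highest: -4).
At c, Black picks p (lowest: -4).
Terminal value -4.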